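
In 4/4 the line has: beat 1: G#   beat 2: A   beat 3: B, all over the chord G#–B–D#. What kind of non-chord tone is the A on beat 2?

Passing tone.

The harmony at that moment is G# minor triad (G#, B, D#); A is not a chord tone.
It is approached by step up from G# and left by step up to B.
Step in, step out in the same direction — a passing tone.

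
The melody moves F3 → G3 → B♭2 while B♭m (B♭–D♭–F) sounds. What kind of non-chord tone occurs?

The harmony at that moment is B♭ minor triad (B♭, D♭, F); G3 is not a chord tone.
It is approached by step up from F3 and left by leap down to B♭2.
Step in, leap out — an escape tone.

G3 is an escape tone.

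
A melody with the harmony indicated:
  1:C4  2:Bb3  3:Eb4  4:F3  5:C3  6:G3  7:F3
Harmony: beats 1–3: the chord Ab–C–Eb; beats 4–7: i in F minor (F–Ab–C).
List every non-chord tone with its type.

The harmony at that moment is Ab major triad (Ab, C, Eb); Bb3 is not a chord tone.
It is approached by step down from C4 and left by leap up to Eb4.
Step in, leap out — an escape tone.
The harmony at that moment is F minor triad (F, Ab, C); G3 is not a chord tone.
It is approached by leap up from C3 and left by step down to F3.
Leap in, step out — an appoggiatura.

Bb3 (beat 2) — escape tone; G3 (beat 6) — appoggiatura.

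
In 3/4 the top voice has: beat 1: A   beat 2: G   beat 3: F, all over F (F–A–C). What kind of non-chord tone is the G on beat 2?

The harmony at that moment is F major triad (F, A, C); G is not a chord tone.
It is approached by step down from A and left by step down to F.
Step in, step out in the same direction — a passing tone.

Passing tone.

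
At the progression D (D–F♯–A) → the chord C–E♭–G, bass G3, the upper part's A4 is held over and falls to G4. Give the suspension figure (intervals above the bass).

At the second chord the bass is G3. The suspended A4 lies a ninth above the bass; after resolving down by step to G4, the interval above the bass becomes an octave.
Suspension figures are named by those two intervals: 9–8.

9–8 suspension.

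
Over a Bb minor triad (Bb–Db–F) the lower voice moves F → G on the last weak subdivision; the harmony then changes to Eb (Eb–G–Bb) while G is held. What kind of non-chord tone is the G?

The harmony at that moment is Bb minor triad (Bb, Db, F); G is not a chord tone.
It is approached by step up from F and then sustained as the same pitch into the next harmony.
Arriving early and becoming a chord tone when the harmony changes — an anticipation.

G is an anticipation.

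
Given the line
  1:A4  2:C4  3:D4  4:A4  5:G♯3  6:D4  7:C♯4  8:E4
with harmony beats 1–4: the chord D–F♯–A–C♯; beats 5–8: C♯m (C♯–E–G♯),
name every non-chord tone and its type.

The harmony at that moment is D major seventh chord (D, F♯, A, C♯); C4 is not a chord tone.
It is approached by leap down from A4 and left by step up to D4.
Leap in, step out — an appoggiatura.
The harmony at that moment is C♯ minor triad (C♯, E, G♯); D4 is not a chord tone.
It is approached by leap up from G♯3 and left by step down to C♯4.
Leap in, step out — an appoggiatura.

C4 (beat 2) — appoggiatura; D4 (beat 6) — appoggiatura.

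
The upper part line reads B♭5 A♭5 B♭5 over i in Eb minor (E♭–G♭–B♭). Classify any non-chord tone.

The harmony at that moment is E♭ minor triad (E♭, G♭, B♭); A♭5 is not a chord tone.
It is approached by step down from B♭5 and left by step up to B♭5.
Step away and step back to the same note — a neighbor tone (lower neighbor).

A♭5 is a neighbor tone.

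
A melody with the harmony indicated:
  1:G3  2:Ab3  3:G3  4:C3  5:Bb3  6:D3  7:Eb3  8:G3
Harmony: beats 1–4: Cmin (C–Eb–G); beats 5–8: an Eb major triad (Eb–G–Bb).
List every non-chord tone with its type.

Ab3 (beat 2) — neighbor tone; D3 (beat 6) — appoggiatura.

The harmony at that moment is C minor triad (C, Eb, G); Ab3 is not a chord tone.
It is approached by step up from G3 and left by step down to G3.
Step away and step back to the same note — a neighbor tone (upper neighbor).
The harmony at that moment is Eb major triad (Eb, G, Bb); D3 is not a chord tone.
It is approached by leap down from Bb3 and left by step up to Eb3.
Leap in, step out — an appoggiatura.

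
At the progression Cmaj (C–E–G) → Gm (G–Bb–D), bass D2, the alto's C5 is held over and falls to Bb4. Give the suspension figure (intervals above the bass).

At the second chord the bass is D2. The suspended C5 lies a seventh above the bass; after resolving down by step to Bb4, the interval above the bass becomes a sixth.
Suspension figures are named by those two intervals: 7–6.

7–6 suspension.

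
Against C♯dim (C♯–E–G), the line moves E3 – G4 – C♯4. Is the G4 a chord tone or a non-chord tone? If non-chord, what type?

C# diminished triad contains C♯, E, G; G is the fifth, so it is a chord tone.

Chord tone (the fifth of C# diminished triad).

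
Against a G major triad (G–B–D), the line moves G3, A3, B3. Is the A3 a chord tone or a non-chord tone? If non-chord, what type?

Non-chord tone — a passing tone.

The harmony at that moment is G major triad (G, B, D); A3 is not a chord tone.
It is approached by step up from G3 and left by step up to B3.
Step in, step out in the same direction — a passing tone.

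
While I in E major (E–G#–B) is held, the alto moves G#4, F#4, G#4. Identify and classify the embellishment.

F#4 is a neighbor tone.

The harmony at that moment is E major triad (E, G#, B); F#4 is not a chord tone.
It is approached by step down from G#4 and left by step up to G#4.
Step away and step back to the same note — a neighbor tone (lower neighbor).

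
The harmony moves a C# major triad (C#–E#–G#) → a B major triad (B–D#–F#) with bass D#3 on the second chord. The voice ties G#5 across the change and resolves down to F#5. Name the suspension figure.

At the second chord the bass is D#3. The suspended G#5 lies a fourth above the bass; after resolving down by step to F#5, the interval above the bass becomes a third.
Suspension figures are named by those two intervals: 4–3.

4–3 suspension.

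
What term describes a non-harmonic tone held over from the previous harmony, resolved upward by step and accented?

Approach: by preparation — the pitch is first a chord tone, then held (tied or repeated) while the harmony changes under it. Departure: up by step. Metric position: strong.
A prepared dissonance that resolves upward by step — a retardation. (The same figure resolving downward would be a suspension.)

Retardation.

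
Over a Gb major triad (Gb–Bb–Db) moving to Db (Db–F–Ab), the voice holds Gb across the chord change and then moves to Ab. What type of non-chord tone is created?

The harmony at that moment is Db major triad (Db, F, Ab); Gb is not a chord tone.
It is held over (the same pitch as the preceding Gb) and left by step up to Ab.
Held over from the previous chord and resolving up by step — a retardation.

Gb is a retardation.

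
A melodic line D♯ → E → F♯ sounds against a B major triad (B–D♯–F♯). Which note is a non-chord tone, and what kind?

E is a passing tone.

The harmony at that moment is B major triad (B, D♯, F♯); E is not a chord tone.
It is approached by step up from D♯ and left by step up to F♯.
Step in, step out in the same direction — a passing tone.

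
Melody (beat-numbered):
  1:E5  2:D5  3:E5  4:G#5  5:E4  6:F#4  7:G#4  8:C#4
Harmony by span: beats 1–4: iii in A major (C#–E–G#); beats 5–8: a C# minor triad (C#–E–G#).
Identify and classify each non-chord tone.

The harmony at that moment is C# minor triad (C#, E, G#); D5 is not a chord tone.
It is approached by step down from E5 and left by step up to E5.
Step away and step back to the same note — a neighbor tone (lower neighbor).
The harmony at that moment is C# minor triad (C#, E, G#); F#4 is not a chord tone.
It is approached by step up from E4 and left by step up to G#4.
Step in, step out in the same direction — a passing tone.

D5 (beat 2) — neighbor tone; F#4 (beat 6) — passing tone.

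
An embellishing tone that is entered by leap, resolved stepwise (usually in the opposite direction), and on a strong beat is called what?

Approach: by leap. Departure: by step. Metric position: strong.
Leap in, step out, in a metrically strong position — an appoggiatura. (It is the mirror image of the escape tone, which steps in and leaps out from a weak position.)

Appoggiatura.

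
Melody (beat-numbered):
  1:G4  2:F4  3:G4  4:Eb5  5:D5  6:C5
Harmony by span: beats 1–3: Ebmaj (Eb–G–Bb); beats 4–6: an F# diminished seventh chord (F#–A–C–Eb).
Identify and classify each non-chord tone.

F4 (beat 2) — neighbor tone; D5 (beat 5) — passing tone.

The harmony at that moment is Eb major triad (Eb, G, Bb); F4 is not a chord tone.
It is approached by step down from G4 and left by step up to G4.
Step away and step back to the same note — a neighbor tone (lower neighbor).
The harmony at that moment is F# diminished seventh chord (F#, A, C, Eb); D5 is not a chord tone.
It is approached by step down from Eb5 and left by step down to C5.
Step in, step out in the same direction — a passing tone.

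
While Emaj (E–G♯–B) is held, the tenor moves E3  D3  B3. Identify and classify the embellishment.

The harmony at that moment is E major triad (E, G♯, B); D3 is not a chord tone.
It is approached by step down from E3 and left by leap up to B3.
Step in, leap out — an escape tone.

D3 is an escape tone.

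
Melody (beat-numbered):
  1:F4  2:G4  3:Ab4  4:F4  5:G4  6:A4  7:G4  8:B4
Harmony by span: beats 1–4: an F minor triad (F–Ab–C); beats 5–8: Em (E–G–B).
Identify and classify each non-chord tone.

The harmony at that moment is F minor triad (F, Ab, C); G4 is not a chord tone.
It is approached by step up from F4 and left by step up to Ab4.
Step in, step out in the same direction — a passing tone.
The harmony at that moment is E minor triad (E, G, B); A4 is not a chord tone.
It is approached by step up from G4 and left by step down to G4.
Step away and step back to the same note — a neighbor tone (upper neighbor).

G4 (beat 2) — passing tone; A4 (beat 6) — neighbor tone.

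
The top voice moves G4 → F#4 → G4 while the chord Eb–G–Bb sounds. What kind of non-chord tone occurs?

F#4 is a neighbor tone.

The harmony at that moment is Eb major triad (Eb, G, Bb); F#4 is not a chord tone.
It is approached by step down from G4 and left by step up to G4.
Step away and step back to the same note — a neighbor tone (lower neighbor).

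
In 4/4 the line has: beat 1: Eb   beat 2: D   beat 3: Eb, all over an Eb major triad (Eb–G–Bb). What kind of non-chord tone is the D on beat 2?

The harmony at that moment is Eb major triad (Eb, G, Bb); D is not a chord tone.
It is approached by step down from Eb and left by step up to Eb.
Step away and step back to the same note — a neighbor tone (lower neighbor).

Lower neighbor tone.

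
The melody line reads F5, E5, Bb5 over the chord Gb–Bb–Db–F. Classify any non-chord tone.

The harmony at that moment is Gb major seventh chord (Gb, Bb, Db, F); E5 is not a chord tone.
It is approached by step down from F5 and left by leap up to Bb5.
Step in, leap out — an escape tone.

E5 is an escape tone.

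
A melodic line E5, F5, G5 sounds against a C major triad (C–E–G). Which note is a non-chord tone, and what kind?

F5 is a passing tone.

The harmony at that moment is C major triad (C, E, G); F5 is not a chord tone.
It is approached by step up from E5 and left by step up to G5.
Step in, step out in the same direction — a passing tone.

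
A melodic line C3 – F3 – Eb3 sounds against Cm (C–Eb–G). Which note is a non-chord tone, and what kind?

The harmony at that moment is C minor triad (C, Eb, G); F3 is not a chord tone.
It is approached by leap up from C3 and left by step down to Eb3.
Leap in, step out — an appoggiatura.

F3 is an appoggiatura.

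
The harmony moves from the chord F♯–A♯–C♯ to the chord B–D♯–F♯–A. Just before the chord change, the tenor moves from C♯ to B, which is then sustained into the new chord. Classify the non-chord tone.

B is an anticipation.

The harmony at that moment is F♯ major triad (F♯, A♯, C♯); B is not a chord tone.
It is approached by step down from C♯ and then sustained as the same pitch into the next harmony.
Arriving early and becoming a chord tone when the harmony changes — an anticipation.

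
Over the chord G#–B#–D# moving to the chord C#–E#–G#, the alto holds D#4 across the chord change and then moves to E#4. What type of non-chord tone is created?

D#4 is a retardation.

The harmony at that moment is C# major triad (C#, E#, G#); D#4 is not a chord tone.
It is held over (the same pitch as the preceding D#4) and left by step up to E#4.
Held over from the previous chord and resolving up by step — a retardation.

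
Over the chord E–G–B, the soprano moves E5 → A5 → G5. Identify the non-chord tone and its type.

The harmony at that moment is E minor triad (E, G, B); A5 is not a chord tone.
It is approached by leap up from E5 and left by step down to G5.
Leap in, step out — an appoggiatura.

A5 is an appoggiatura.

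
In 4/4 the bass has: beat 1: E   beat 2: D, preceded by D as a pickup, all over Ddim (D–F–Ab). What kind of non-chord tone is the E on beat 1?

Upper neighbor tone.

The harmony at that moment is D diminished triad (D, F, Ab); E is not a chord tone.
It is approached by step up from D and left by step down to D.
Step away and step back to the same note — a neighbor tone (upper neighbor).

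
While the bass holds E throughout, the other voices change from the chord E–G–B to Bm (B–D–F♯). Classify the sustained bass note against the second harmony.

The harmony at that moment is B minor triad (B, D, F♯); E is not a chord tone.
It is held over (the same pitch as the preceding E) and then sustained as the same pitch into the next harmony.
Sustained through a change of harmony — a pedal tone.

Pedal tone (pedal point).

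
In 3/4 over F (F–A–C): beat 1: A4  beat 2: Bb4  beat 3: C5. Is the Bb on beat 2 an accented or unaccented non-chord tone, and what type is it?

Unaccented passing tone.

The harmony at that moment is F major triad (F, A, C); Bb4 is not a chord tone.
It is approached by step up from A4 and left by step up to C5.
Step in, step out in the same direction — a passing tone.
It falls on a weak beat, so it is unaccented.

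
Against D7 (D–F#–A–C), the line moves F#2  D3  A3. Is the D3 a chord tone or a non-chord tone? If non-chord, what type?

Chord tone (the root of D dominant seventh chord).

D dominant seventh chord contains D, F#, A, C; D is the root, so it is a chord tone.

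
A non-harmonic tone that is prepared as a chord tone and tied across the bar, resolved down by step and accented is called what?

Suspension.

Approach: by preparation — the pitch is first a chord tone, then held (tied or repeated) while the harmony changes under it. Departure: down by step. Metric position: strong.
A prepared dissonance that resolves downward by step — a suspension. (The same figure resolving upward would be a retardation.)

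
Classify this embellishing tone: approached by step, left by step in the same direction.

Approach: by step. Departure: by step, continuing in the same direction.
Stepwise on both sides with no change of direction means the note fills in the space between two different chord tones — a passing tone. (Had it turned back to its starting note it would be a neighbor tone instead.)

Passing tone.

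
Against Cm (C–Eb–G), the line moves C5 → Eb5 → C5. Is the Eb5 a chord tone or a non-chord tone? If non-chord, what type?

Chord tone (the third of C minor triad).

C minor triad contains C, Eb, G; Eb is the third, so it is a chord tone.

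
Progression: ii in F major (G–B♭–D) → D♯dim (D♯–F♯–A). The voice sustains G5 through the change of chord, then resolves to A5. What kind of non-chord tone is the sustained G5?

The harmony at that moment is D♯ diminished triad (D♯, F♯, A); G5 is not a chord tone.
It is held over (the same pitch as the preceding G5) and left by step up to A5.
Held over from the previous chord and resolving up by step — a retardation.

G5 is a retardation.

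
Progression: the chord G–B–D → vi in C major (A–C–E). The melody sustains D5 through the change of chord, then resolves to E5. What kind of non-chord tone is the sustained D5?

D5 is a retardation.

The harmony at that moment is A minor triad (A, C, E); D5 is not a chord tone.
It is held over (the same pitch as the preceding D5) and left by step up to E5.
Held over from the previous chord and resolving up by step — a retardation.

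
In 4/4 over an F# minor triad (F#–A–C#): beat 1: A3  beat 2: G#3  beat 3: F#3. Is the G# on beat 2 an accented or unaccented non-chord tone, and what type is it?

Unaccented passing tone.

The harmony at that moment is F# minor triad (F#, A, C#); G#3 is not a chord tone.
It is approached by step down from A3 and left by step down to F#3.
Step in, step out in the same direction — a passing tone.
It falls on a weak beat, so it is unaccented.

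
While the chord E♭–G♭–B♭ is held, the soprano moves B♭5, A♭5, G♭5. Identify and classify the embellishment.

The harmony at that moment is E♭ minor triad (E♭, G♭, B♭); A♭5 is not a chord tone.
It is approached by step down from B♭5 and left by step down to G♭5.
Step in, step out in the same direction — a passing tone.

A♭5 is a passing tone.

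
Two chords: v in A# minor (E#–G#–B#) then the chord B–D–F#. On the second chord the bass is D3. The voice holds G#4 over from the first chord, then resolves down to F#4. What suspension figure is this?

At the second chord the bass is D3. The suspended G#4 lies a fourth above the bass; after resolving down by step to F#4, the interval above the bass becomes a third.
Suspension figures are named by those two intervals: 4–3.

4–3 suspension.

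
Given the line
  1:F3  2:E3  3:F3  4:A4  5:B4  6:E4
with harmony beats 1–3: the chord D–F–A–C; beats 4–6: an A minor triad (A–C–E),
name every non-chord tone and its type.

The harmony at that moment is D minor seventh chord (D, F, A, C); E3 is not a chord tone.
It is approached by step down from F3 and left by step up to F3.
Step away and step back to the same note — a neighbor tone (lower neighbor).
The harmony at that moment is A minor triad (A, C, E); B4 is not a chord tone.
It is approached by step up from A4 and left by leap down to E4.
Step in, leap out — an escape tone.

E3 (beat 2) — neighbor tone; B4 (beat 5) — escape tone.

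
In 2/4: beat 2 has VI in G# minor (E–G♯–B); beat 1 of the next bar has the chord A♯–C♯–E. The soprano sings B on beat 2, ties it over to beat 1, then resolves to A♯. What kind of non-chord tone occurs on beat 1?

Suspension.

The harmony at that moment is A♯ diminished triad (A♯, C♯, E); B is not a chord tone.
It is held over (the same pitch as the preceding B) and left by step down to A♯.
Held over from the previous chord and resolving down by step — a suspension.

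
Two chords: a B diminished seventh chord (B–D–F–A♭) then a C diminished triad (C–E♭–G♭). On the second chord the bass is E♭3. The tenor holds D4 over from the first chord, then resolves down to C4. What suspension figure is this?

At the second chord the bass is E♭3. The suspended D4 lies a seventh above the bass; after resolving down by step to C4, the interval above the bass becomes a sixth.
Suspension figures are named by those two intervals: 7–6.

7–6 suspension.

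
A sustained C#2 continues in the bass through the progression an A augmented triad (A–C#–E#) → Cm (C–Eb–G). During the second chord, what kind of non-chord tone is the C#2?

The harmony at that moment is C minor triad (C, Eb, G); C#2 is not a chord tone.
It is held over (the same pitch as the preceding C#2) and then sustained as the same pitch into the next harmony.
Sustained through a change of harmony — a pedal tone.

Pedal tone (pedal point).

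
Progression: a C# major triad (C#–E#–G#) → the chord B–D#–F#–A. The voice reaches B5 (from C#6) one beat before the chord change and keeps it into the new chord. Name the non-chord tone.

B5 is an anticipation.

The harmony at that moment is C# major triad (C#, E#, G#); B5 is not a chord tone.
It is approached by step down from C#6 and then sustained as the same pitch into the next harmony.
Arriving early and becoming a chord tone when the harmony changes — an anticipation.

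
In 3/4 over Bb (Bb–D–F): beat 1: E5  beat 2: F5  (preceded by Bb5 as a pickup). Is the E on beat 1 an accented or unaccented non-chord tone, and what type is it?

Accented appoggiatura.

The harmony at that moment is Bb major triad (Bb, D, F); E5 is not a chord tone.
It is approached by leap down from Bb5 and left by step up to F5.
Leap in, step out — an appoggiatura.
It falls on the downbeat, so it is accented.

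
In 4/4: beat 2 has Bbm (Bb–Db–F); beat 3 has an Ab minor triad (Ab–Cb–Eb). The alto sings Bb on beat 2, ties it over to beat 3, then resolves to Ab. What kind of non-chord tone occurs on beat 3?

The harmony at that moment is Ab minor triad (Ab, Cb, Eb); Bb is not a chord tone.
It is held over (the same pitch as the preceding Bb) and left by step down to Ab.
Held over from the previous chord and resolving down by step — a suspension.

Suspension.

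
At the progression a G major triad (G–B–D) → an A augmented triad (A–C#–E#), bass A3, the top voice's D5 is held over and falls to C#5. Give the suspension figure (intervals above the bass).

At the second chord the bass is A3. The suspended D5 lies a fourth above the bass; after resolving down by step to C#5, the interval above the bass becomes a third.
Suspension figures are named by those two intervals: 4–3.

4–3 suspension.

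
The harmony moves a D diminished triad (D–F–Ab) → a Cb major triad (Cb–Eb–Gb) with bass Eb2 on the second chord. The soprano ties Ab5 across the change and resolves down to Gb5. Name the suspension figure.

4–3 suspension.

At the second chord the bass is Eb2. The suspended Ab5 lies a fourth above the bass; after resolving down by step to Gb5, the interval above the bass becomes a third.
Suspension figures are named by those two intervals: 4–3.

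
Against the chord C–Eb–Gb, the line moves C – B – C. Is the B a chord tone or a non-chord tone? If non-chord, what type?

The harmony at that moment is C diminished triad (C, Eb, Gb); B is not a chord tone.
It is approached by step down from C and left by step up to C.
Step away and step back to the same note — a neighbor tone (lower neighbor).

Non-chord tone — a neighbor tone.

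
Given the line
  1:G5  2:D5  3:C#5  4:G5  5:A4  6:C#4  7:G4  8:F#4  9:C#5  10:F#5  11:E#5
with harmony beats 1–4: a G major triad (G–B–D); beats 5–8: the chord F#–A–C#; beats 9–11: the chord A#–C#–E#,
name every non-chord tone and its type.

C#5 (beat 3) — escape tone; G4 (beat 7) — appoggiatura; F#5 (beat 10) — appoggiatura.

The harmony at that moment is G major triad (G, B, D); C#5 is not a chord tone.
It is approached by step down from D5 and left by leap up to G5.
Step in, leap out — an escape tone.
The harmony at that moment is F# minor triad (F#, A, C#); G4 is not a chord tone.
It is approached by leap up from C#4 and left by step down to F#4.
Leap in, step out — an appoggiatura.
The harmony at that moment is A# minor triad (A#, C#, E#); F#5 is not a chord tone.
It is approached by leap up from C#5 and left by step down to E#5.
Leap in, step out — an appoggiatura.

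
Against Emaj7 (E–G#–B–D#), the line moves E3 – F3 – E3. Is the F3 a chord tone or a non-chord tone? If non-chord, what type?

Non-chord tone — a neighbor tone.

The harmony at that moment is E major seventh chord (E, G#, B, D#); F3 is not a chord tone.
It is approached by step up from E3 and left by step down to E3.
Step away and step back to the same note — a neighbor tone (upper neighbor).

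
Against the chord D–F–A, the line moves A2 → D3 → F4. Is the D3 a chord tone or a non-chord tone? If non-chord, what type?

Chord tone (the root of D minor triad).

D minor triad contains D, F, A; D is the root, so it is a chord tone.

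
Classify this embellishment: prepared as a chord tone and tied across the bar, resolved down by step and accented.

Suspension.

Approach: by preparation — the pitch is first a chord tone, then held (tied or repeated) while the harmony changes under it. Departure: down by step. Metric position: strong.
A prepared dissonance that resolves downward by step — a suspension. (The same figure resolving upward would be a retardation.)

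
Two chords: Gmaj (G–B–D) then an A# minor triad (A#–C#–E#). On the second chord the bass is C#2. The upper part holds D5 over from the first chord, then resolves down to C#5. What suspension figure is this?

At the second chord the bass is C#2. The suspended D5 lies a ninth above the bass; after resolving down by step to C#5, the interval above the bass becomes an octave.
Suspension figures are named by those two intervals: 9–8.

9–8 suspension.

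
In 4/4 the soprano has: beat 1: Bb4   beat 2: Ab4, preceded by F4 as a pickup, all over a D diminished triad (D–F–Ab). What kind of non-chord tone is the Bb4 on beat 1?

Appoggiatura.

The harmony at that moment is D diminished triad (D, F, Ab); Bb4 is not a chord tone.
It is approached by leap up from F4 and left by step down to Ab4.
Leap in, step out, metrically accented — an appoggiatura.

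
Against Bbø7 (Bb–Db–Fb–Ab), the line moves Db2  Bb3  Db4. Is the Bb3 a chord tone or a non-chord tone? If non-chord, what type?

Bb half-diminished seventh chord contains Bb, Db, Fb, Ab; Bb is the root, so it is a chord tone.

Chord tone (the root of Bb half-diminished seventh chord).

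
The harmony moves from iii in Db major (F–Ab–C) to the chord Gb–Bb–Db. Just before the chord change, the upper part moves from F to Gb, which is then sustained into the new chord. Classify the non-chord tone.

The harmony at that moment is F minor triad (F, Ab, C); Gb is not a chord tone.
It is approached by step up from F and then sustained as the same pitch into the next harmony.
Arriving early and becoming a chord tone when the harmony changes — an anticipation.

Gb is an anticipation.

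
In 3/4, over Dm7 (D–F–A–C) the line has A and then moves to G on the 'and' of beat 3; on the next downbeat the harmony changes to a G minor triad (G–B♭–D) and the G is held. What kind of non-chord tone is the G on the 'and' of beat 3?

Anticipation.

The harmony at that moment is D minor seventh chord (D, F, A, C); G is not a chord tone.
It is approached by step down from A and then sustained as the same pitch into the next harmony.
Arriving early and becoming a chord tone when the harmony changes — an anticipation.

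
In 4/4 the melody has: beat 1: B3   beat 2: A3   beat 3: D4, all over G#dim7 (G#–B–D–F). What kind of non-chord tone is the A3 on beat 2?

The harmony at that moment is G# diminished seventh chord (G#, B, D, F); A3 is not a chord tone.
It is approached by step down from B3 and left by leap up to D4.
Step in, leap out, on a weak beat — an escape tone.

Escape tone.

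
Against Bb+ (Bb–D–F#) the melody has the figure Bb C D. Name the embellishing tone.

The harmony at that moment is Bb augmented triad (Bb, D, F#); C is not a chord tone.
It is approached by step up from Bb and left by step up to D.
Step in, step out in the same direction — a passing tone.

C is a passing tone.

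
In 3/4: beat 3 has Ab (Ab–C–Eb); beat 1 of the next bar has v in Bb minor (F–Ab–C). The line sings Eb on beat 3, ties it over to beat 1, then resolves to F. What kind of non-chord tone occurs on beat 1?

The harmony at that moment is F minor triad (F, Ab, C); Eb is not a chord tone.
It is held over (the same pitch as the preceding Eb) and left by step up to F.
Held over from the previous chord and resolving up by step — a retardation.

Retardation.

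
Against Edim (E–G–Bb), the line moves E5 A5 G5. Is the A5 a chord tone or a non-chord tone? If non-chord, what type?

Non-chord tone — an appoggiatura.

The harmony at that moment is E diminished triad (E, G, Bb); A5 is not a chord tone.
It is approached by leap up from E5 and left by step down to G5.
Leap in, step out — an appoggiatura.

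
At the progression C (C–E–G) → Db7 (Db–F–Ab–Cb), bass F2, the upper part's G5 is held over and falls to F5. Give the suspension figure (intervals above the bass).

9–8 suspension.

At the second chord the bass is F2. The suspended G5 lies a ninth above the bass; after resolving down by step to F5, the interval above the bass becomes an octave.
Suspension figures are named by those two intervals: 9–8.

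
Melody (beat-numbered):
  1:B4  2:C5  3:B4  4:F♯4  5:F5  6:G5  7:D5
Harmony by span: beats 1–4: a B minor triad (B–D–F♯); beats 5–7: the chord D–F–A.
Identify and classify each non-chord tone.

The harmony at that moment is B minor triad (B, D, F♯); C5 is not a chord tone.
It is approached by step up from B4 and left by step down to B4.
Step away and step back to the same note — a neighbor tone (upper neighbor).
The harmony at that moment is D minor triad (D, F, A); G5 is not a chord tone.
It is approached by step up from F5 and left by leap down to D5.
Step in, leap out — an escape tone.

C5 (beat 2) — neighbor tone; G5 (beat 6) — escape tone.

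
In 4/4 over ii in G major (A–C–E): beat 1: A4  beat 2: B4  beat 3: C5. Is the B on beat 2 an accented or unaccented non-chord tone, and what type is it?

The harmony at that moment is A minor triad (A, C, E); B4 is not a chord tone.
It is approached by step up from A4 and left by step up to C5.
Step in, step out in the same direction — a passing tone.
It falls on a weak beat, so it is unaccented.

Unaccented passing tone.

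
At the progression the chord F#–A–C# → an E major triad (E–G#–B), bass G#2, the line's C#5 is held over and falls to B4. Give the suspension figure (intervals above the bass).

At the second chord the bass is G#2. The suspended C#5 lies a fourth above the bass; after resolving down by step to B4, the interval above the bass becomes a third.
Suspension figures are named by those two intervals: 4–3.

4–3 suspension.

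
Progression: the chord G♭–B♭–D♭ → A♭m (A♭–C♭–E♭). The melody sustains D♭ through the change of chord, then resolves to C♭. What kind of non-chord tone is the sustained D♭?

The harmony at that moment is A♭ minor triad (A♭, C♭, E♭); D♭ is not a chord tone.
It is held over (the same pitch as the preceding D♭) and left by step down to C♭.
Held over from the previous chord and resolving down by step — a suspension.

D♭ is a suspension.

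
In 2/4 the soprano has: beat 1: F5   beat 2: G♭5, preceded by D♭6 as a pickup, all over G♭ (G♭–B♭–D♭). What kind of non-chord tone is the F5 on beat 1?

The harmony at that moment is G♭ major triad (G♭, B♭, D♭); F5 is not a chord tone.
It is approached by leap down from D♭6 and left by step up to G♭5.
Leap in, step out, metrically accented — an appoggiatura.

Appoggiatura.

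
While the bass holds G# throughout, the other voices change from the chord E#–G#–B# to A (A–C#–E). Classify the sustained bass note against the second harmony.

The harmony at that moment is A major triad (A, C#, E); G# is not a chord tone.
It is held over (the same pitch as the preceding G#) and then sustained as the same pitch into the next harmony.
Sustained through a change of harmony — a pedal tone.

Pedal tone (pedal point).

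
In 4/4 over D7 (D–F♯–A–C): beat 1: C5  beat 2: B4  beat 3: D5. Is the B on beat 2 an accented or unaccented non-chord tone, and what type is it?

The harmony at that moment is D dominant seventh chord (D, F♯, A, C); B4 is not a chord tone.
It is approached by step down from C5 and left by leap up to D5.
Step in, leap out — an escape tone.
It falls on a weak beat, so it is unaccented.

Unaccented escape tone.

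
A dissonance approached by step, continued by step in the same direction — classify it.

Passing tone.

Approach: by step. Departure: by step, continuing in the same direction.
Stepwise on both sides with no change of direction means the note fills in the space between two different chord tones — a passing tone. (Had it turned back to its starting note it would be a neighbor tone instead.)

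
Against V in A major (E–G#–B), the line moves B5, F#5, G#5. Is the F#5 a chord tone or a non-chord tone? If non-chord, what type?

The harmony at that moment is E major triad (E, G#, B); F#5 is not a chord tone.
It is approached by leap down from B5 and left by step up to G#5.
Leap in, step out — an appoggiatura.

Non-chord tone — an appoggiatura.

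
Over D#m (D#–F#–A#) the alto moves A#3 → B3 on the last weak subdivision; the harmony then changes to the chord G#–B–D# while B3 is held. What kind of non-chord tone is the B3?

B3 is an anticipation.

The harmony at that moment is D# minor triad (D#, F#, A#); B3 is not a chord tone.
It is approached by step up from A#3 and then sustained as the same pitch into the next harmony.
Arriving early and becoming a chord tone when the harmony changes — an anticipation.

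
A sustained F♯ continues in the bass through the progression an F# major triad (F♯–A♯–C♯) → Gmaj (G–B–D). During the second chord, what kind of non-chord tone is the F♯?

The harmony at that moment is G major triad (G, B, D); F♯ is not a chord tone.
It is held over (the same pitch as the preceding F♯) and then sustained as the same pitch into the next harmony.
Sustained through a change of harmony — a pedal tone.

Pedal tone (pedal point).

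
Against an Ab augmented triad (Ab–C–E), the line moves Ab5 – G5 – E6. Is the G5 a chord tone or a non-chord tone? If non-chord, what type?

The harmony at that moment is Ab augmented triad (Ab, C, E); G5 is not a chord tone.
It is approached by step down from Ab5 and left by leap up to E6.
Step in, leap out — an escape tone.

Non-chord tone — an escape tone.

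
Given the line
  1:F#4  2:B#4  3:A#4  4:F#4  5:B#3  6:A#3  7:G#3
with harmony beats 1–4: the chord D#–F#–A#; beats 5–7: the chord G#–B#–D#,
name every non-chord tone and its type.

B#4 (beat 2) — appoggiatura; A#3 (beat 6) — passing tone.

The harmony at that moment is D# minor triad (D#, F#, A#); B#4 is not a chord tone.
It is approached by leap up from F#4 and left by step down to A#4.
Leap in, step out — an appoggiatura.
The harmony at that moment is G# major triad (G#, B#, D#); A#3 is not a chord tone.
It is approached by step down from B#3 and left by step down to G#3.
Step in, step out in the same direction — a passing tone.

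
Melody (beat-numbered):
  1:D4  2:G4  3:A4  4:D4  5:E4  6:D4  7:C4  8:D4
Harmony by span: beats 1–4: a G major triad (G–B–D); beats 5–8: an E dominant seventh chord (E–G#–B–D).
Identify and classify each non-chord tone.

A4 (beat 3) — escape tone; C4 (beat 7) — neighbor tone.

The harmony at that moment is G major triad (G, B, D); A4 is not a chord tone.
It is approached by step up from G4 and left by leap down to D4.
Step in, leap out — an escape tone.
The harmony at that moment is E dominant seventh chord (E, G#, B, D); C4 is not a chord tone.
It is approached by step down from D4 and left by step up to D4.
Step away and step back to the same note — a neighbor tone (lower neighbor).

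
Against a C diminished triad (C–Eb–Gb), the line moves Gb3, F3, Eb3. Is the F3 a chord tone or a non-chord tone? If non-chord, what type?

The harmony at that moment is C diminished triad (C, Eb, Gb); F3 is not a chord tone.
It is approached by step down from Gb3 and left by step down to Eb3.
Step in, step out in the same direction — a passing tone.

Non-chord tone — a passing tone.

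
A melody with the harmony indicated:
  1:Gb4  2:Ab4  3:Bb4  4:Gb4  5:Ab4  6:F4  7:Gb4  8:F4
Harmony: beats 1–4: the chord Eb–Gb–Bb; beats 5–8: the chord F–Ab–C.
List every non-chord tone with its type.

Ab4 (beat 2) — passing tone; Gb4 (beat 7) — neighbor tone.

The harmony at that moment is Eb minor triad (Eb, Gb, Bb); Ab4 is not a chord tone.
It is approached by step up from Gb4 and left by step up to Bb4.
Step in, step out in the same direction — a passing tone.
The harmony at that moment is F minor triad (F, Ab, C); Gb4 is not a chord tone.
It is approached by step up from F4 and left by step down to F4.
Step away and step back to the same note — a neighbor tone (upper neighbor).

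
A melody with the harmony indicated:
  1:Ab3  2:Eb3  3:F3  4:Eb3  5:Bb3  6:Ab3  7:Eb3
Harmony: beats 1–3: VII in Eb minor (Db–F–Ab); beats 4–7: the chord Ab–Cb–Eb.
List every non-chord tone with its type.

The harmony at that moment is Db major triad (Db, F, Ab); Eb3 is not a chord tone.
It is approached by leap down from Ab3 and left by step up to F3.
Leap in, step out — an appoggiatura.
The harmony at that moment is Ab minor triad (Ab, Cb, Eb); Bb3 is not a chord tone.
It is approached by leap up from Eb3 and left by step down to Ab3.
Leap in, step out — an appoggiatura.

Eb3 (beat 2) — appoggiatura; Bb3 (beat 5) — appoggiatura.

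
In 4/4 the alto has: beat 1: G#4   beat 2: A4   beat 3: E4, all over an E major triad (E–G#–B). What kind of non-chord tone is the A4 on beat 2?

The harmony at that moment is E major triad (E, G#, B); A4 is not a chord tone.
It is approached by step up from G#4 and left by leap down to E4.
Step in, leap out, on a weak beat — an escape tone.

Escape tone.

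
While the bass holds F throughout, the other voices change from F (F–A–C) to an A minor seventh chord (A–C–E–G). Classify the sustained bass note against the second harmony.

The harmony at that moment is A minor seventh chord (A, C, E, G); F is not a chord tone.
It is held over (the same pitch as the preceding F) and then sustained as the same pitch into the next harmony.
Sustained through a change of harmony — a pedal tone.

Pedal tone (pedal point).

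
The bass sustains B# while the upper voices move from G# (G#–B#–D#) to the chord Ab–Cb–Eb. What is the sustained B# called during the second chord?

Pedal tone (pedal point).

The harmony at that moment is Ab minor triad (Ab, Cb, Eb); B# is not a chord tone.
It is held over (the same pitch as the preceding B#) and then sustained as the same pitch into the next harmony.
Sustained through a change of harmony — a pedal tone.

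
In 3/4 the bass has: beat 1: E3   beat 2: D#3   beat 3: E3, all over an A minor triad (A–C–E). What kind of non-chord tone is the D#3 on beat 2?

Lower neighbor tone.

The harmony at that moment is A minor triad (A, C, E); D#3 is not a chord tone.
It is approached by step down from E3 and left by step up to E3.
Step away and step back to the same note — a neighbor tone (lower neighbor).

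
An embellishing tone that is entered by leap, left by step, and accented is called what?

Appoggiatura.

Approach: by leap. Departure: by step. Metric position: strong.
Leap in, step out, in a metrically strong position — an appoggiatura. (It is the mirror image of the escape tone, which steps in and leaps out from a weak position.)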